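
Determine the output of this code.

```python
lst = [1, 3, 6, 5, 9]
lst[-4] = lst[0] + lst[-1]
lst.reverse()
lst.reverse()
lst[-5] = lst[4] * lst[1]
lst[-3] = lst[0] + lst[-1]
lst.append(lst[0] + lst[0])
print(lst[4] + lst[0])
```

99

lst[-4] = lst[0]+lst[-1] = 1+9 = 10 → [1, 10, 6, 5, 9]
reverse → [9, 5, 6, 10, 1]
reverse → [1, 10, 6, 5, 9]
lst[-5] = lst[4]*lst[1] = 9*10 = 90 → [90, 10, 6, 5, 9]
lst[-3] = lst[0]+lst[-1] = 90+9 = 99 → [90, 10, 99, 5, 9]
append lst[0]+lst[0] = 90+90 = 180 → [90, 10, 99, 5, 9, 180]
lst[4]+lst[0] = 9+90 = 99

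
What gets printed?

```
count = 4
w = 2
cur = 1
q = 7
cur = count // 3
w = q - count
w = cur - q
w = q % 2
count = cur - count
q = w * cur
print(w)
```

cur = 4//3 = 1
w = 7-4 = 3
w = 1-7 = -6
w = 7%2 = 1
count = 1-4 = -3
q = 1*1 = 1

1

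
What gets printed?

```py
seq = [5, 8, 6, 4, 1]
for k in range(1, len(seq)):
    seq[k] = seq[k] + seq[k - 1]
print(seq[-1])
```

24

k=1: seq[1] = 8+5 = 13 → [5, 13, 6, 4, 1]
k=2: seq[2] = 6+13 = 19 → [5, 13, 19, 4, 1]
k=3: seq[3] = 4+19 = 23 → [5, 13, 19, 23, 1]
k=4: seq[4] = 1+23 = 24 → [5, 13, 19, 23, 24]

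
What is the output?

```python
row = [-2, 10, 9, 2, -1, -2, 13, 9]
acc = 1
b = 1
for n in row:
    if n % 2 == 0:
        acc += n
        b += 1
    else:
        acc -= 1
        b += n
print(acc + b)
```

40

n=-2: even, acc = 1+(-2) = -1; b=2
n=10: even, acc = (-1)+10 = 9; b=3
n=9: not even, acc = 9-1 = 8; b=12
n=2: even, acc = 8+2 = 10; b=13
n=-1: not even, acc = 10-1 = 9; b=12
n=-2: even, acc = 9+(-2) = 7; b=13
n=13: not even, acc = 7-1 = 6; b=26
n=9: not even, acc = 6-1 = 5; b=35
acc+b = 5+35 = 40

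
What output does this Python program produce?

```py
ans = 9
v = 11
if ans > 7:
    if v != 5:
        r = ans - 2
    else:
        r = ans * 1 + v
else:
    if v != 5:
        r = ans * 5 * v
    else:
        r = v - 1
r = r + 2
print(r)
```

ans=9, v=11
ans > 7 is True; v != 5 is True
→ r = ans - 2 = 7
r = 7+2 = 9

9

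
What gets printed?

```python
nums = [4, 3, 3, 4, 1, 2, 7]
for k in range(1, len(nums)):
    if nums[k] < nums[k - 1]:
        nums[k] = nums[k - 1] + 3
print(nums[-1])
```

k=1: 3<4, nums[1] = 4+3 = 7 → [4, 7, 3, 4, 1, 2, 7]
k=2: 3<7, nums[2] = 7+3 = 10 → [4, 7, 10, 4, 1, 2, 7]
k=3: 4<10, nums[3] = 10+3 = 13 → [4, 7, 10, 13, 1, 2, 7]
k=4: 1<13, nums[4] = 13+3 = 16 → [4, 7, 10, 13, 16, 2, 7]
k=5: 2<16, nums[5] = 16+3 = 19 → [4, 7, 10, 13, 16, 19, 7]
k=6: 7<19, nums[6] = 19+3 = 22 → [4, 7, 10, 13, 16, 19, 22]

22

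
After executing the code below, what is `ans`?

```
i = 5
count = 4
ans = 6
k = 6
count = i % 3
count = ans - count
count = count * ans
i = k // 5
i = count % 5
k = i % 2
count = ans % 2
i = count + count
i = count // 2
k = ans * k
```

6

count = 5%3 = 2
count = 6-2 = 4
count = 4*6 = 24
i = 6//5 = 1
i = 24%5 = 4
k = 4%2 = 0
count = 6%2 = 0
i = 0+0 = 0
i = 0//2 = 0
k = 6*0 = 0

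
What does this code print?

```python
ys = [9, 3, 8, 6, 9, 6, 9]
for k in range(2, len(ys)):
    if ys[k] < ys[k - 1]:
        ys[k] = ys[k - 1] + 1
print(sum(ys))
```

59

k=2: 8>=3, unchanged → [9, 3, 8, 6, 9, 6, 9]
k=3: 6<8, ys[3] = 8+1 = 9 → [9, 3, 8, 9, 9, 6, 9]
k=4: 9>=9, unchanged → [9, 3, 8, 9, 9, 6, 9]
k=5: 6<9, ys[5] = 9+1 = 10 → [9, 3, 8, 9, 9, 10, 9]
k=6: 9<10, ys[6] = 10+1 = 11 → [9, 3, 8, 9, 9, 10, 11]
sum = 59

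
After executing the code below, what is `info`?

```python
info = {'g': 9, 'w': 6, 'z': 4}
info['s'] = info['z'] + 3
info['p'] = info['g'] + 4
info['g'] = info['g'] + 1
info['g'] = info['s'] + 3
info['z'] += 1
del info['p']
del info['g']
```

{'w': 6, 'z': 5, 's': 7}

info['s'] = info['z']+3 = 7 → {'g': 9, 'w': 6, 'z': 4, 's': 7}
info['p'] = info['g']+4 = 13 → {'g': 9, 'w': 6, 'z': 4, 's': 7, 'p': 13}
info['g'] = info['g']+1 = 10 → {'g': 10, 'w': 6, 'z': 4, 's': 7, 'p': 13}
info['g'] = info['s']+3 = 10 → {'g': 10, 'w': 6, 'z': 4, 's': 7, 'p': 13}
info['z'] = 4+1 = 5 → {'g': 10, 'w': 6, 'z': 5, 's': 7, 'p': 13}
del 'p' → {'g': 10, 'w': 6, 'z': 5, 's': 7}
del 'g' → {'w': 6, 'z': 5, 's': 7}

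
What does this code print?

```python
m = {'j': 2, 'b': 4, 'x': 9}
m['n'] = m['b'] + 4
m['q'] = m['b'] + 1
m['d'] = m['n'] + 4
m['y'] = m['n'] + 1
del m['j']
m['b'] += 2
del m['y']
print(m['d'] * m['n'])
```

96

m['n'] = m['b']+4 = 8 → {'j': 2, 'b': 4, 'x': 9, 'n': 8}
m['q'] = m['b']+1 = 5 → {'j': 2, 'b': 4, 'x': 9, 'n': 8, 'q': 5}
m['d'] = m['n']+4 = 12 → {'j': 2, 'b': 4, 'x': 9, 'n': 8, 'q': 5, 'd': 12}
m['y'] = m['n']+1 = 9 → {'j': 2, 'b': 4, 'x': 9, 'n': 8, 'q': 5, 'd': 12, 'y': 9}
del 'j' → {'b': 4, 'x': 9, 'n': 8, 'q': 5, 'd': 12, 'y': 9}
m['b'] = 4+2 = 6 → {'b': 6, 'x': 9, 'n': 8, 'q': 5, 'd': 12, 'y': 9}
del 'y' → {'b': 6, 'x': 9, 'n': 8, 'q': 5, 'd': 12}
m['d']*m['n'] = 12*8 = 96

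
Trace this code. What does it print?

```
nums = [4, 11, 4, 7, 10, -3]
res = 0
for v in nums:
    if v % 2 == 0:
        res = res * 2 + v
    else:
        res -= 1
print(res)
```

27

v=4: even, res = 0*2+4 = 4
v=11: not even, res = 4-1 = 3
v=4: even, res = 3*2+4 = 10
v=7: not even, res = 10-1 = 9
v=10: even, res = 9*2+10 = 28
v=-3: not even, res = 28-1 = 27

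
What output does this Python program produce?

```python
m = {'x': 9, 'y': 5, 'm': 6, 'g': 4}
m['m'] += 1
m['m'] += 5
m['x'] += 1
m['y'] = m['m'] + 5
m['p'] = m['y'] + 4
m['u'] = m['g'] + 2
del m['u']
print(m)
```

{'x': 10, 'y': 17, 'm': 12, 'g': 4, 'p': 21}

m['m'] = 6+1 = 7 → {'x': 9, 'y': 5, 'm': 7, 'g': 4}
m['m'] = 7+5 = 12 → {'x': 9, 'y': 5, 'm': 12, 'g': 4}
m['x'] = 9+1 = 10 → {'x': 10, 'y': 5, 'm': 12, 'g': 4}
m['y'] = m['m']+5 = 17 → {'x': 10, 'y': 17, 'm': 12, 'g': 4}
m['p'] = m['y']+4 = 21 → {'x': 10, 'y': 17, 'm': 12, 'g': 4, 'p': 21}
m['u'] = m['g']+2 = 6 → {'x': 10, 'y': 17, 'm': 12, 'g': 4, 'p': 21, 'u': 6}
del 'u' → {'x': 10, 'y': 17, 'm': 12, 'g': 4, 'p': 21}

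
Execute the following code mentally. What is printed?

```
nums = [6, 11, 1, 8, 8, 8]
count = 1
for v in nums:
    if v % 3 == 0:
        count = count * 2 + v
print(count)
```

8

v=6: %3==0, count = 1*2+6 = 8
v=11: not %3==0
v=1: not %3==0
v=8: not %3==0
v=8: not %3==0
v=8: not %3==0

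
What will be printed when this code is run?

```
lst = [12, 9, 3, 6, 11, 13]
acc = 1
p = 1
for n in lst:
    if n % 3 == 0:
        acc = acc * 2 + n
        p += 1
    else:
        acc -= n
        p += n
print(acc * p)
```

n=12: %3==0, acc = 1*2+12 = 14; p=2
n=9: %3==0, acc = 14*2+9 = 37; p=3
n=3: %3==0, acc = 37*2+3 = 77; p=4
n=6: %3==0, acc = 77*2+6 = 160; p=5
n=11: not %3==0, acc = 160-11 = 149; p=16
n=13: not %3==0, acc = 149-13 = 136; p=29
acc*p = 136*29 = 3944

3944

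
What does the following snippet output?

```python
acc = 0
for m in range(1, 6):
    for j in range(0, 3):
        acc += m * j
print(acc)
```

m=1,j=0: acc = 0+0 = 0
m=1,j=1: acc = 0+1 = 1
m=1,j=2: acc = 1+2 = 3
m=2,j=0: acc = 3+0 = 3
m=2,j=1: acc = 3+2 = 5
m=2,j=2: acc = 5+4 = 9
m=3,j=0: acc = 9+0 = 9
m=3,j=1: acc = 9+3 = 12
m=3,j=2: acc = 12+6 = 18
m=4,j=0: acc = 18+0 = 18
m=4,j=1: acc = 18+4 = 22
m=4,j=2: acc = 22+8 = 30
m=5,j=0: acc = 30+0 = 30
m=5,j=1: acc = 30+5 = 35
m=5,j=2: acc = 35+10 = 45

45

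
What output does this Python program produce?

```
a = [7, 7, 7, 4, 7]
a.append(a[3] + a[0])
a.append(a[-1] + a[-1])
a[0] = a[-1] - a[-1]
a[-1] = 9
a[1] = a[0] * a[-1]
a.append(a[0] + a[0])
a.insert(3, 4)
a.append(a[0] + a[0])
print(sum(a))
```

42

append a[3]+a[0] = 4+7 = 11 → [7, 7, 7, 4, 7, 11]
append a[-1]+a[-1] = 11+11 = 22 → [7, 7, 7, 4, 7, 11, 22]
a[0] = a[-1]-a[-1] = 22-22 = 0 → [0, 7, 7, 4, 7, 11, 22]
a[-1] = 9 → [0, 7, 7, 4, 7, 11, 9]
a[1] = a[0]*a[-1] = 0*9 = 0 → [0, 0, 7, 4, 7, 11, 9]
append a[0]+a[0] = 0+0 = 0 → [0, 0, 7, 4, 7, 11, 9, 0]
insert 4 at 3 → [0, 0, 7, 4, 4, 7, 11, 9, 0]
append a[0]+a[0] = 0+0 = 0 → [0, 0, 7, 4, 4, 7, 11, 9, 0, 0]
sum = 42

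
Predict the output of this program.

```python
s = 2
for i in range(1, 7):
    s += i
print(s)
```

i=1: s = 2+1 = 3
i=2: s = 3+2 = 5
i=3: s = 5+3 = 8
i=4: s = 8+4 = 12
i=5: s = 12+5 = 17
i=6: s = 17+6 = 23

23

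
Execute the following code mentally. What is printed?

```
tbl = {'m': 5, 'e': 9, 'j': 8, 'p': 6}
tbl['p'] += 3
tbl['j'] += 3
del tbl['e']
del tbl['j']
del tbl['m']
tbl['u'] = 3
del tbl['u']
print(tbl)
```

tbl['p'] = 6+3 = 9 → {'m': 5, 'e': 9, 'j': 8, 'p': 9}
tbl['j'] = 8+3 = 11 → {'m': 5, 'e': 9, 'j': 11, 'p': 9}
del 'e' → {'m': 5, 'j': 11, 'p': 9}
del 'j' → {'m': 5, 'p': 9}
del 'm' → {'p': 9}
tbl['u'] = 3 → {'p': 9, 'u': 3}
del 'u' → {'p': 9}

{'p': 9}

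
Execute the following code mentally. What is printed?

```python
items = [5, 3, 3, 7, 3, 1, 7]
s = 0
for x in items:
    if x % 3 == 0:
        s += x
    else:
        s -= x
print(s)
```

-11

x=5: not %3==0, s = 0-5 = -5
x=3: %3==0, s = (-5)+3 = -2
x=3: %3==0, s = (-2)+3 = 1
x=7: not %3==0, s = 1-7 = -6
x=3: %3==0, s = (-6)+3 = -3
x=1: not %3==0, s = (-3)-1 = -4
x=7: not %3==0, s = (-4)-7 = -11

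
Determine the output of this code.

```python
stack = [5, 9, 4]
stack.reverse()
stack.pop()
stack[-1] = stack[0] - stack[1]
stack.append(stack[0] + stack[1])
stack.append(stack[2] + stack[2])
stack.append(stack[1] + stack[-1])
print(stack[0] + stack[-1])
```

-3

reverse → [4, 9, 5]
pop() removes 5 → [4, 9]
stack[-1] = stack[0]-stack[1] = 4-9 = -5 → [4, -5]
append stack[0]+stack[1] = 4+(-5) = -1 → [4, -5, -1]
append stack[2]+stack[2] = (-1)+(-1) = -2 → [4, -5, -1, -2]
append stack[1]+stack[-1] = (-5)+(-2) = -7 → [4, -5, -1, -2, -7]
stack[0]+stack[-1] = 4+(-7) = -3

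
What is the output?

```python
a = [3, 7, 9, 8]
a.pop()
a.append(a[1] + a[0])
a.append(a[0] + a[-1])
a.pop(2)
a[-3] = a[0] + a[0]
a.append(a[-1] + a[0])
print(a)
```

pop() removes 8 → [3, 7, 9]
append a[1]+a[0] = 7+3 = 10 → [3, 7, 9, 10]
append a[0]+a[-1] = 3+10 = 13 → [3, 7, 9, 10, 13]
pop(2) removes 9 → [3, 7, 10, 13]
a[-3] = a[0]+a[0] = 3+3 = 6 → [3, 6, 10, 13]
append a[-1]+a[0] = 13+3 = 16 → [3, 6, 10, 13, 16]

[3, 6, 10, 13, 16]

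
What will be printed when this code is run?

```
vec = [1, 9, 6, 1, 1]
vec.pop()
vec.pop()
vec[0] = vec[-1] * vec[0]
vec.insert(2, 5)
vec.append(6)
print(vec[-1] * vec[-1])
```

pop() removes 1 → [1, 9, 6, 1]
pop() removes 1 → [1, 9, 6]
vec[0] = vec[-1]*vec[0] = 6*1 = 6 → [6, 9, 6]
insert 5 at 2 → [6, 9, 5, 6]
append 6 → [6, 9, 5, 6, 6]
vec[-1]*vec[-1] = 6*6 = 36

36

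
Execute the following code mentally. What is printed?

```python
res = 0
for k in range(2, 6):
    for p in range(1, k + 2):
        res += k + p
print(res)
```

k=2,p=1: res = 0+3 = 3
k=2,p=2: res = 3+4 = 7
k=2,p=3: res = 7+5 = 12
k=3,p=1: res = 12+4 = 16
k=3,p=2: res = 16+5 = 21
k=3,p=3: res = 21+6 = 27
k=3,p=4: res = 27+7 = 34
k=4,p=1: res = 34+5 = 39
k=4,p=2: res = 39+6 = 45
k=4,p=3: res = 45+7 = 52
k=4,p=4: res = 52+8 = 60
k=4,p=5: res = 60+9 = 69
k=5,p=1: res = 69+6 = 75
k=5,p=2: res = 75+7 = 82
k=5,p=3: res = 82+8 = 90
k=5,p=4: res = 90+9 = 99
k=5,p=5: res = 99+10 = 109
k=5,p=6: res = 109+11 = 120

120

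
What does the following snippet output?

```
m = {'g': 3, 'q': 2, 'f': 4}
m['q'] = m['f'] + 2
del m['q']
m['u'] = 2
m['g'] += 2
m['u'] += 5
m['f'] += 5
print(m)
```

m['q'] = m['f']+2 = 6 → {'g': 3, 'q': 6, 'f': 4}
del 'q' → {'g': 3, 'f': 4}
m['u'] = 2 → {'g': 3, 'f': 4, 'u': 2}
m['g'] = 3+2 = 5 → {'g': 5, 'f': 4, 'u': 2}
m['u'] = 2+5 = 7 → {'g': 5, 'f': 4, 'u': 7}
m['f'] = 4+5 = 9 → {'g': 5, 'f': 9, 'u': 7}

{'g': 5, 'f': 9, 'u': 7}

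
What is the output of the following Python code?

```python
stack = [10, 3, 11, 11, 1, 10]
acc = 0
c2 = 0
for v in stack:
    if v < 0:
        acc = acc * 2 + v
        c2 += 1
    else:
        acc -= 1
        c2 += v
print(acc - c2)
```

-52

v=10: not <0, acc = 0-1 = -1; c2=10
v=3: not <0, acc = (-1)-1 = -2; c2=13
v=11: not <0, acc = (-2)-1 = -3; c2=24
v=11: not <0, acc = (-3)-1 = -4; c2=35
v=1: not <0, acc = (-4)-1 = -5; c2=36
v=10: not <0, acc = (-5)-1 = -6; c2=46
acc-c2 = (-6)-46 = -52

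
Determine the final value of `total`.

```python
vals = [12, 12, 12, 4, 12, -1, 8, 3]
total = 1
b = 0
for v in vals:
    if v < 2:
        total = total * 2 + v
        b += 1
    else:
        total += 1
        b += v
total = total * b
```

832

v=12: not <2, total = 1+1 = 2; b=12
v=12: not <2, total = 2+1 = 3; b=24
v=12: not <2, total = 3+1 = 4; b=36
v=4: not <2, total = 4+1 = 5; b=40
v=12: not <2, total = 5+1 = 6; b=52
v=-1: <2, total = 6*2+(-1) = 11; b=53
v=8: not <2, total = 11+1 = 12; b=61
v=3: not <2, total = 12+1 = 13; b=64
total*b = 13*64 = 832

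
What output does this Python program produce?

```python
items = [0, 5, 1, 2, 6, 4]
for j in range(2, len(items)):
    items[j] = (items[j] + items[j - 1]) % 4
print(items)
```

[0, 5, 2, 0, 2, 2]

j=2: items[2] = (1+5)%4 = 2 → [0, 5, 2, 2, 6, 4]
j=3: items[3] = (2+2)%4 = 0 → [0, 5, 2, 0, 6, 4]
j=4: items[4] = (6+0)%4 = 2 → [0, 5, 2, 0, 2, 4]
j=5: items[5] = (4+2)%4 = 2 → [0, 5, 2, 0, 2, 2]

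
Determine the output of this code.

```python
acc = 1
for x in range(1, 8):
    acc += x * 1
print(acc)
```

x=1: acc = 1+1*1 = 2
x=2: acc = 2+2*1 = 4
x=3: acc = 4+3*1 = 7
x=4: acc = 7+4*1 = 11
x=5: acc = 11+5*1 = 16
x=6: acc = 16+6*1 = 22
x=7: acc = 22+7*1 = 29

29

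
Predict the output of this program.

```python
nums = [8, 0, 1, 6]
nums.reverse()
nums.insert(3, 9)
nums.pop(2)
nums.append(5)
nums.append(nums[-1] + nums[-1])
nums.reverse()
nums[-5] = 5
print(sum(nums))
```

reverse → [6, 1, 0, 8]
insert 9 at 3 → [6, 1, 0, 9, 8]
pop(2) removes 0 → [6, 1, 9, 8]
append 5 → [6, 1, 9, 8, 5]
append nums[-1]+nums[-1] = 5+5 = 10 → [6, 1, 9, 8, 5, 10]
reverse → [10, 5, 8, 9, 1, 6]
nums[-5] = 5 → [10, 5, 8, 9, 1, 6]
sum = 39

39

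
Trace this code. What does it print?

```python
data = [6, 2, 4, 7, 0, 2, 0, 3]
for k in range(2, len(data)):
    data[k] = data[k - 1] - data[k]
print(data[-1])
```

k=2: data[2] = 2-4 = -2 → [6, 2, -2, 7, 0, 2, 0, 3]
k=3: data[3] = (-2)-7 = -9 → [6, 2, -2, -9, 0, 2, 0, 3]
k=4: data[4] = (-9)-0 = -9 → [6, 2, -2, -9, -9, 2, 0, 3]
k=5: data[5] = (-9)-2 = -11 → [6, 2, -2, -9, -9, -11, 0, 3]
k=6: data[6] = (-11)-0 = -11 → [6, 2, -2, -9, -9, -11, -11, 3]
k=7: data[7] = (-11)-3 = -14 → [6, 2, -2, -9, -9, -11, -11, -14]

-14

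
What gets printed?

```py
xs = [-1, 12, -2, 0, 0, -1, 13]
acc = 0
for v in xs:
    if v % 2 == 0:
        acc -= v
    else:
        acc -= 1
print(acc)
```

-13

v=-1: not even, acc = 0-1 = -1
v=12: even, acc = (-1)-12 = -13
v=-2: even, acc = (-13)-(-2) = -11
v=0: even, acc = (-11)-0 = -11
v=0: even, acc = (-11)-0 = -11
v=-1: not even, acc = (-11)-1 = -12
v=13: not even, acc = (-12)-1 = -13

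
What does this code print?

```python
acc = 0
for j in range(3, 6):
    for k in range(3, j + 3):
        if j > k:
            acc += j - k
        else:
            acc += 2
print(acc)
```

22

j=3,k=3: not 3>3, acc = 0+2 = 2
j=3,k=4: not 3>4, acc = 2+2 = 4
j=3,k=5: not 3>5, acc = 4+2 = 6
j=4,k=3: 4>3, acc = 6+1 = 7
j=4,k=4: not 4>4, acc = 7+2 = 9
j=4,k=5: not 4>5, acc = 9+2 = 11
j=4,k=6: not 4>6, acc = 11+2 = 13
j=5,k=3: 5>3, acc = 13+2 = 15
j=5,k=4: 5>4, acc = 15+1 = 16
j=5,k=5: not 5>5, acc = 16+2 = 18
j=5,k=6: not 5>6, acc = 18+2 = 20
j=5,k=7: not 5>7, acc = 20+2 = 22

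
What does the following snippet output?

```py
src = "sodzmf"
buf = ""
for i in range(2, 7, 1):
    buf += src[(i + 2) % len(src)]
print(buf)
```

mfsod

i=2: add src[4]='m' → 'm'
i=3: add src[5]='f' → 'mf'
i=4: add src[0]='s' → 'mfs'
i=5: add src[1]='o' → 'mfso'
i=6: add src[2]='d' → 'mfsod'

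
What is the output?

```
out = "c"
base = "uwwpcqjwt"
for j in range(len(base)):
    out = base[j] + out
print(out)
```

j=0: prepend 'u' → 'uc'
j=1: prepend 'w' → 'wuc'
j=2: prepend 'w' → 'wwuc'
j=3: prepend 'p' → 'pwwuc'
j=4: prepend 'c' → 'cpwwuc'
j=5: prepend 'q' → 'qcpwwuc'
j=6: prepend 'j' → 'jqcpwwuc'
j=7: prepend 'w' → 'wjqcpwwuc'
j=8: prepend 't' → 'twjqcpwwuc'

twjqcpwwuc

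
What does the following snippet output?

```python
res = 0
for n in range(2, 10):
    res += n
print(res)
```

44

n=2: res = 0+2 = 2
n=3: res = 2+3 = 5
n=4: res = 5+4 = 9
n=5: res = 9+5 = 14
n=6: res = 14+6 = 20
n=7: res = 20+7 = 27
n=8: res = 27+8 = 35
n=9: res = 35+9 = 44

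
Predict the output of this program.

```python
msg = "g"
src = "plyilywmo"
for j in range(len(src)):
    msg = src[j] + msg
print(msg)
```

omwyliylpg

j=0: prepend 'p' → 'pg'
j=1: prepend 'l' → 'lpg'
j=2: prepend 'y' → 'ylpg'
j=3: prepend 'i' → 'iylpg'
j=4: prepend 'l' → 'liylpg'
j=5: prepend 'y' → 'yliylpg'
j=6: prepend 'w' → 'wyliylpg'
j=7: prepend 'm' → 'mwyliylpg'
j=8: prepend 'o' → 'omwyliylpg'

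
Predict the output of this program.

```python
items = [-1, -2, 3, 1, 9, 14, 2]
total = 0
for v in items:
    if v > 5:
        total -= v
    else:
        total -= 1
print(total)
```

-28

v=-1: not >5, total = 0-1 = -1
v=-2: not >5, total = (-1)-1 = -2
v=3: not >5, total = (-2)-1 = -3
v=1: not >5, total = (-3)-1 = -4
v=9: >5, total = (-4)-9 = -13
v=14: >5, total = (-13)-14 = -27
v=2: not >5, total = (-27)-1 = -28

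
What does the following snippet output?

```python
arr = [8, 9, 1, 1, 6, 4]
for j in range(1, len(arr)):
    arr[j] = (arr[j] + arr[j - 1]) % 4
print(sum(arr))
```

j=1: arr[1] = (9+8)%4 = 1 → [8, 1, 1, 1, 6, 4]
j=2: arr[2] = (1+1)%4 = 2 → [8, 1, 2, 1, 6, 4]
j=3: arr[3] = (1+2)%4 = 3 → [8, 1, 2, 3, 6, 4]
j=4: arr[4] = (6+3)%4 = 1 → [8, 1, 2, 3, 1, 4]
j=5: arr[5] = (4+1)%4 = 1 → [8, 1, 2, 3, 1, 1]
sum = 16

16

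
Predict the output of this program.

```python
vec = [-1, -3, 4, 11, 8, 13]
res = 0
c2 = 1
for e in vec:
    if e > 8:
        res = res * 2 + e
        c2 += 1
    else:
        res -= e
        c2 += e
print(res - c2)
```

e=-1: not >8, res = 0-(-1) = 1; c2=0
e=-3: not >8, res = 1-(-3) = 4; c2=-3
e=4: not >8, res = 4-4 = 0; c2=1
e=11: >8, res = 0*2+11 = 11; c2=2
e=8: not >8, res = 11-8 = 3; c2=10
e=13: >8, res = 3*2+13 = 19; c2=11
res-c2 = 19-11 = 8

8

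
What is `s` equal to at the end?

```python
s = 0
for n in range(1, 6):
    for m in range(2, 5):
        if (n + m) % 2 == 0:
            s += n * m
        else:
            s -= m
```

n=1,m=2: odd sum, s = 0-2 = -2
n=1,m=3: even sum, s = (-2)+3 = 1
n=1,m=4: odd sum, s = 1-4 = -3
n=2,m=2: even sum, s = (-3)+4 = 1
n=2,m=3: odd sum, s = 1-3 = -2
n=2,m=4: even sum, s = (-2)+8 = 6
n=3,m=2: odd sum, s = 6-2 = 4
n=3,m=3: even sum, s = 4+9 = 13
n=3,m=4: odd sum, s = 13-4 = 9
n=4,m=2: even sum, s = 9+8 = 17
n=4,m=3: odd sum, s = 17-3 = 14
n=4,m=4: even sum, s = 14+16 = 30
n=5,m=2: odd sum, s = 30-2 = 28
n=5,m=3: even sum, s = 28+15 = 43
n=5,m=4: odd sum, s = 43-4 = 39

39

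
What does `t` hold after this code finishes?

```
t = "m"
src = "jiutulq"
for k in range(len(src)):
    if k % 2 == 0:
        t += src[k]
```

'mjuuq'

k=0: add 'j' → 'mj'
k=1: skip
k=2: add 'u' → 'mju'
k=3: skip
k=4: add 'u' → 'mjuu'
k=5: skip
k=6: add 'q' → 'mjuuq'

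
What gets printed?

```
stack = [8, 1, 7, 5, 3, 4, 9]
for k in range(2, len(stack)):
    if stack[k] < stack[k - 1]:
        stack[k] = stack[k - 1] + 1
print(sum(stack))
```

k=2: 7>=1, unchanged → [8, 1, 7, 5, 3, 4, 9]
k=3: 5<7, stack[3] = 7+1 = 8 → [8, 1, 7, 8, 3, 4, 9]
k=4: 3<8, stack[4] = 8+1 = 9 → [8, 1, 7, 8, 9, 4, 9]
k=5: 4<9, stack[5] = 9+1 = 10 → [8, 1, 7, 8, 9, 10, 9]
k=6: 9<10, stack[6] = 10+1 = 11 → [8, 1, 7, 8, 9, 10, 11]
sum = 54

54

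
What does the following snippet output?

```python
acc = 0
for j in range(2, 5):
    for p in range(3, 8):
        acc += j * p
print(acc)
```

225

j=2,p=3: acc = 0+6 = 6
j=2,p=4: acc = 6+8 = 14
j=2,p=5: acc = 14+10 = 24
j=2,p=6: acc = 24+12 = 36
j=2,p=7: acc = 36+14 = 50
j=3,p=3: acc = 50+9 = 59
j=3,p=4: acc = 59+12 = 71
j=3,p=5: acc = 71+15 = 86
j=3,p=6: acc = 86+18 = 104
j=3,p=7: acc = 104+21 = 125
j=4,p=3: acc = 125+12 = 137
j=4,p=4: acc = 137+16 = 153
j=4,p=5: acc = 153+20 = 173
j=4,p=6: acc = 173+24 = 197
j=4,p=7: acc = 197+28 = 225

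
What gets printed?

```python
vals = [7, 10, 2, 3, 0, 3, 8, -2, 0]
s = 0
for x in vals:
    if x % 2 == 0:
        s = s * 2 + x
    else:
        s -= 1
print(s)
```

292

x=7: not even, s = 0-1 = -1
x=10: even, s = (-1)*2+10 = 8
x=2: even, s = 8*2+2 = 18
x=3: not even, s = 18-1 = 17
x=0: even, s = 17*2+0 = 34
x=3: not even, s = 34-1 = 33
x=8: even, s = 33*2+8 = 74
x=-2: even, s = 74*2+(-2) = 146
x=0: even, s = 146*2+0 = 292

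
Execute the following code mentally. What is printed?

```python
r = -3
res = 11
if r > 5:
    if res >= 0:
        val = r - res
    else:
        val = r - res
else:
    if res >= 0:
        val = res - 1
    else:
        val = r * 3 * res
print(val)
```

10

r=-3, res=11
r > 5 is False; res >= 0 is True
→ val = res - 1 = 10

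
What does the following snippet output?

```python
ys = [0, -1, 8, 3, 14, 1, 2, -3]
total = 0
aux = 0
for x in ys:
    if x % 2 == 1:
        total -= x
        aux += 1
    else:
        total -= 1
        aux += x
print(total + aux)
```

24

x=0: not odd, total = 0-1 = -1; aux=0
x=-1: odd, total = (-1)-(-1) = 0; aux=1
x=8: not odd, total = 0-1 = -1; aux=9
x=3: odd, total = (-1)-3 = -4; aux=10
x=14: not odd, total = (-4)-1 = -5; aux=24
x=1: odd, total = (-5)-1 = -6; aux=25
x=2: not odd, total = (-6)-1 = -7; aux=27
x=-3: odd, total = (-7)-(-3) = -4; aux=28
total+aux = (-4)+28 = 24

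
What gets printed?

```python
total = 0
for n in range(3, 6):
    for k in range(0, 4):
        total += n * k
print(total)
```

n=3,k=0: total = 0+0 = 0
n=3,k=1: total = 0+3 = 3
n=3,k=2: total = 3+6 = 9
n=3,k=3: total = 9+9 = 18
n=4,k=0: total = 18+0 = 18
n=4,k=1: total = 18+4 = 22
n=4,k=2: total = 22+8 = 30
n=4,k=3: total = 30+12 = 42
n=5,k=0: total = 42+0 = 42
n=5,k=1: total = 42+5 = 47
n=5,k=2: total = 47+10 = 57
n=5,k=3: total = 57+15 = 72

72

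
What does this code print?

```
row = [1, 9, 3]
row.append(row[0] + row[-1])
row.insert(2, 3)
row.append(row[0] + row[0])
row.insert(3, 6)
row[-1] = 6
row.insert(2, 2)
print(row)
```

append row[0]+row[-1] = 1+3 = 4 → [1, 9, 3, 4]
insert 3 at 2 → [1, 9, 3, 3, 4]
append row[0]+row[0] = 1+1 = 2 → [1, 9, 3, 3, 4, 2]
insert 6 at 3 → [1, 9, 3, 6, 3, 4, 2]
row[-1] = 6 → [1, 9, 3, 6, 3, 4, 6]
insert 2 at 2 → [1, 9, 2, 3, 6, 3, 4, 6]

[1, 9, 2, 3, 6, 3, 4, 6]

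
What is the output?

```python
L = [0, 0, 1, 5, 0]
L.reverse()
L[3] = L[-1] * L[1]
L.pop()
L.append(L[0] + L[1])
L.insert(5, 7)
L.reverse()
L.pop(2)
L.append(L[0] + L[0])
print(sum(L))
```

reverse → [0, 5, 1, 0, 0]
L[3] = L[-1]*L[1] = 0*5 = 0 → [0, 5, 1, 0, 0]
pop() removes 0 → [0, 5, 1, 0]
append L[0]+L[1] = 0+5 = 5 → [0, 5, 1, 0, 5]
insert 7 at 5 → [0, 5, 1, 0, 5, 7]
reverse → [7, 5, 0, 1, 5, 0]
pop(2) removes 0 → [7, 5, 1, 5, 0]
append L[0]+L[0] = 7+7 = 14 → [7, 5, 1, 5, 0, 14]
sum = 32

32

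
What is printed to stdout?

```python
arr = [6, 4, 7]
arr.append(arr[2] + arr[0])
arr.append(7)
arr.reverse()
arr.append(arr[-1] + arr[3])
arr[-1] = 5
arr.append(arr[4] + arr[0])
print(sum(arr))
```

55

append arr[2]+arr[0] = 7+6 = 13 → [6, 4, 7, 13]
append 7 → [6, 4, 7, 13, 7]
reverse → [7, 13, 7, 4, 6]
append arr[-1]+arr[3] = 6+4 = 10 → [7, 13, 7, 4, 6, 10]
arr[-1] = 5 → [7, 13, 7, 4, 6, 5]
append arr[4]+arr[0] = 6+7 = 13 → [7, 13, 7, 4, 6, 5, 13]
sum = 55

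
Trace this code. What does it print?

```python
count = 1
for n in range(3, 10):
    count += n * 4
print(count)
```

169

n=3: count = 1+3*4 = 13
n=4: count = 13+4*4 = 29
n=5: count = 29+5*4 = 49
n=6: count = 49+6*4 = 73
n=7: count = 73+7*4 = 101
n=8: count = 101+8*4 = 133
n=9: count = 133+9*4 = 169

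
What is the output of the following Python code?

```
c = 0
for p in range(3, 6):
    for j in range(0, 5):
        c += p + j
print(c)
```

p=3,j=0: c = 0+3 = 3
p=3,j=1: c = 3+4 = 7
p=3,j=2: c = 7+5 = 12
p=3,j=3: c = 12+6 = 18
p=3,j=4: c = 18+7 = 25
p=4,j=0: c = 25+4 = 29
p=4,j=1: c = 29+5 = 34
p=4,j=2: c = 34+6 = 40
p=4,j=3: c = 40+7 = 47
p=4,j=4: c = 47+8 = 55
p=5,j=0: c = 55+5 = 60
p=5,j=1: c = 60+6 = 66
p=5,j=2: c = 66+7 = 73
p=5,j=3: c = 73+8 = 81
p=5,j=4: c = 81+9 = 90

90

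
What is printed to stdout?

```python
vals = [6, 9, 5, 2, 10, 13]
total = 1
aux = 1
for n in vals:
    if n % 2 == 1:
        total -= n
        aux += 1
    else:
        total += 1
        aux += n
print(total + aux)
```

-1

n=6: not odd, total = 1+1 = 2; aux=7
n=9: odd, total = 2-9 = -7; aux=8
n=5: odd, total = (-7)-5 = -12; aux=9
n=2: not odd, total = (-12)+1 = -11; aux=11
n=10: not odd, total = (-11)+1 = -10; aux=21
n=13: odd, total = (-10)-13 = -23; aux=22
total+aux = (-23)+22 = -1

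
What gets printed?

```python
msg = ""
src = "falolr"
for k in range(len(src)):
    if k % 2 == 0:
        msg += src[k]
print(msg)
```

k=0: add 'f' → 'f'
k=1: skip
k=2: add 'l' → 'fl'
k=3: skip
k=4: add 'l' → 'fll'
k=5: skip

fll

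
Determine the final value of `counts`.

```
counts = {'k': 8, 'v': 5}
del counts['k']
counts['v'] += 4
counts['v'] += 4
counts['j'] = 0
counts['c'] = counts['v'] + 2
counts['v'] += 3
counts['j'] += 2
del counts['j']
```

del 'k' → {'v': 5}
counts['v'] = 5+4 = 9 → {'v': 9}
counts['v'] = 9+4 = 13 → {'v': 13}
counts['j'] = 0 → {'v': 13, 'j': 0}
counts['c'] = counts['v']+2 = 15 → {'v': 13, 'j': 0, 'c': 15}
counts['v'] = 13+3 = 16 → {'v': 16, 'j': 0, 'c': 15}
counts['j'] = 0+2 = 2 → {'v': 16, 'j': 2, 'c': 15}
del 'j' → {'v': 16, 'c': 15}

{'v': 16, 'c': 15}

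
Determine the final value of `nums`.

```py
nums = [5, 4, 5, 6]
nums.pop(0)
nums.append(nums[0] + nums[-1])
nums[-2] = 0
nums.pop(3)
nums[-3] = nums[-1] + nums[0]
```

pop(0) removes 5 → [4, 5, 6]
append nums[0]+nums[-1] = 4+6 = 10 → [4, 5, 6, 10]
nums[-2] = 0 → [4, 5, 0, 10]
pop(3) removes 10 → [4, 5, 0]
nums[-3] = nums[-1]+nums[0] = 0+4 = 4 → [4, 5, 0]

[4, 5, 0]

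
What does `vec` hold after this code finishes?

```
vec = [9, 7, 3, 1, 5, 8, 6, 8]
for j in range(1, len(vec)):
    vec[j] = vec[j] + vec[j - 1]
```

j=1: vec[1] = 7+9 = 16 → [9, 16, 3, 1, 5, 8, 6, 8]
j=2: vec[2] = 3+16 = 19 → [9, 16, 19, 1, 5, 8, 6, 8]
j=3: vec[3] = 1+19 = 20 → [9, 16, 19, 20, 5, 8, 6, 8]
j=4: vec[4] = 5+20 = 25 → [9, 16, 19, 20, 25, 8, 6, 8]
j=5: vec[5] = 8+25 = 33 → [9, 16, 19, 20, 25, 33, 6, 8]
j=6: vec[6] = 6+33 = 39 → [9, 16, 19, 20, 25, 33, 39, 8]
j=7: vec[7] = 8+39 = 47 → [9, 16, 19, 20, 25, 33, 39, 47]

[9, 16, 19, 20, 25, 33, 39, 47]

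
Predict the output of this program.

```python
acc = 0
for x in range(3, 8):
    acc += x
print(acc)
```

25

x=3: acc = 0+3 = 3
x=4: acc = 3+4 = 7
x=5: acc = 7+5 = 12
x=6: acc = 12+6 = 18
x=7: acc = 18+7 = 25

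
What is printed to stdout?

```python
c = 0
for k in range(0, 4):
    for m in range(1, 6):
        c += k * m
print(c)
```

90

k=0,m=1: c = 0+0 = 0
k=0,m=2: c = 0+0 = 0
k=0,m=3: c = 0+0 = 0
k=0,m=4: c = 0+0 = 0
k=0,m=5: c = 0+0 = 0
k=1,m=1: c = 0+1 = 1
k=1,m=2: c = 1+2 = 3
k=1,m=3: c = 3+3 = 6
k=1,m=4: c = 6+4 = 10
k=1,m=5: c = 10+5 = 15
k=2,m=1: c = 15+2 = 17
k=2,m=2: c = 17+4 = 21
k=2,m=3: c = 21+6 = 27
k=2,m=4: c = 27+8 = 35
k=2,m=5: c = 35+10 = 45
k=3,m=1: c = 45+3 = 48
k=3,m=2: c = 48+6 = 54
k=3,m=3: c = 54+9 = 63
k=3,m=4: c = 63+12 = 75
k=3,m=5: c = 75+15 = 90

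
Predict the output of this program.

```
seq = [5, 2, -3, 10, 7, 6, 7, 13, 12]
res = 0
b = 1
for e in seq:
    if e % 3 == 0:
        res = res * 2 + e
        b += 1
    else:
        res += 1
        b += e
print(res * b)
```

1920

e=5: not %3==0, res = 0+1 = 1; b=6
e=2: not %3==0, res = 1+1 = 2; b=8
e=-3: %3==0, res = 2*2+(-3) = 1; b=9
e=10: not %3==0, res = 1+1 = 2; b=19
e=7: not %3==0, res = 2+1 = 3; b=26
e=6: %3==0, res = 3*2+6 = 12; b=27
e=7: not %3==0, res = 12+1 = 13; b=34
e=13: not %3==0, res = 13+1 = 14; b=47
e=12: %3==0, res = 14*2+12 = 40; b=48
res*b = 40*48 = 1920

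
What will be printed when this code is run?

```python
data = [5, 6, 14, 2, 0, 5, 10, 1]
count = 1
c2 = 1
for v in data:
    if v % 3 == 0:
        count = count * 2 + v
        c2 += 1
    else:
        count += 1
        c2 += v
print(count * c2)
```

1080

v=5: not %3==0, count = 1+1 = 2; c2=6
v=6: %3==0, count = 2*2+6 = 10; c2=7
v=14: not %3==0, count = 10+1 = 11; c2=21
v=2: not %3==0, count = 11+1 = 12; c2=23
v=0: %3==0, count = 12*2+0 = 24; c2=24
v=5: not %3==0, count = 24+1 = 25; c2=29
v=10: not %3==0, count = 25+1 = 26; c2=39
v=1: not %3==0, count = 26+1 = 27; c2=40
count*c2 = 27*40 = 1080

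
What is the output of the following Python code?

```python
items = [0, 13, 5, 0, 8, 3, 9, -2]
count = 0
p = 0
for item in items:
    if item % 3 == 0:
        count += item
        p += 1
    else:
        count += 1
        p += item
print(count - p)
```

item=0: %3==0, count = 0+0 = 0; p=1
item=13: not %3==0, count = 0+1 = 1; p=14
item=5: not %3==0, count = 1+1 = 2; p=19
item=0: %3==0, count = 2+0 = 2; p=20
item=8: not %3==0, count = 2+1 = 3; p=28
item=3: %3==0, count = 3+3 = 6; p=29
item=9: %3==0, count = 6+9 = 15; p=30
item=-2: not %3==0, count = 15+1 = 16; p=28
count-p = 16-28 = -12

-12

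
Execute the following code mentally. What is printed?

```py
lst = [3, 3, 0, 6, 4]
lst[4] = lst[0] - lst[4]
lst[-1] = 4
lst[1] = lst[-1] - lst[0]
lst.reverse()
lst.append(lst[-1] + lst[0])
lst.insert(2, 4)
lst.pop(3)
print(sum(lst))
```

lst[4] = lst[0]-lst[4] = 3-4 = -1 → [3, 3, 0, 6, -1]
lst[-1] = 4 → [3, 3, 0, 6, 4]
lst[1] = lst[-1]-lst[0] = 4-3 = 1 → [3, 1, 0, 6, 4]
reverse → [4, 6, 0, 1, 3]
append lst[-1]+lst[0] = 3+4 = 7 → [4, 6, 0, 1, 3, 7]
insert 4 at 2 → [4, 6, 4, 0, 1, 3, 7]
pop(3) removes 0 → [4, 6, 4, 1, 3, 7]
sum = 25

25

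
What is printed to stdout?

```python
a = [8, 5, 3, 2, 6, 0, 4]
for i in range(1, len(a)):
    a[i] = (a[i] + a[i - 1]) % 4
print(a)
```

i=1: a[1] = (5+8)%4 = 1 → [8, 1, 3, 2, 6, 0, 4]
i=2: a[2] = (3+1)%4 = 0 → [8, 1, 0, 2, 6, 0, 4]
i=3: a[3] = (2+0)%4 = 2 → [8, 1, 0, 2, 6, 0, 4]
i=4: a[4] = (6+2)%4 = 0 → [8, 1, 0, 2, 0, 0, 4]
i=5: a[5] = (0+0)%4 = 0 → [8, 1, 0, 2, 0, 0, 4]
i=6: a[6] = (4+0)%4 = 0 → [8, 1, 0, 2, 0, 0, 0]

[8, 1, 0, 2, 0, 0, 0]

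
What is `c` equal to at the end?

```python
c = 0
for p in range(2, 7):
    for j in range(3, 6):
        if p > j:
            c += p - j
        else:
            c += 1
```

19

p=2,j=3: not 2>3, c = 0+1 = 1
p=2,j=4: not 2>4, c = 1+1 = 2
p=2,j=5: not 2>5, c = 2+1 = 3
p=3,j=3: not 3>3, c = 3+1 = 4
p=3,j=4: not 3>4, c = 4+1 = 5
p=3,j=5: not 3>5, c = 5+1 = 6
p=4,j=3: 4>3, c = 6+1 = 7
p=4,j=4: not 4>4, c = 7+1 = 8
p=4,j=5: not 4>5, c = 8+1 = 9
p=5,j=3: 5>3, c = 9+2 = 11
p=5,j=4: 5>4, c = 11+1 = 12
p=5,j=5: not 5>5, c = 12+1 = 13
p=6,j=3: 6>3, c = 13+3 = 16
p=6,j=4: 6>4, c = 16+2 = 18
p=6,j=5: 6>5, c = 18+1 = 19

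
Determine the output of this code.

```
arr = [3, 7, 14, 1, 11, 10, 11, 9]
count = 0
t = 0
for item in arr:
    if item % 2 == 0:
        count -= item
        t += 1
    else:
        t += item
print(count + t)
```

20

item=3: not even; t=3
item=7: not even; t=10
item=14: even, count = 0-14 = -14; t=11
item=1: not even; t=12
item=11: not even; t=23
item=10: even, count = (-14)-10 = -24; t=24
item=11: not even; t=35
item=9: not even; t=44
count+t = (-24)+44 = 20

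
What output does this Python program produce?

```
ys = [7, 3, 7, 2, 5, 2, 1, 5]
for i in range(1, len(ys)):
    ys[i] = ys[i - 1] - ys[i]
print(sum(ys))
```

i=1: ys[1] = 7-3 = 4 → [7, 4, 7, 2, 5, 2, 1, 5]
i=2: ys[2] = 4-7 = -3 → [7, 4, -3, 2, 5, 2, 1, 5]
i=3: ys[3] = (-3)-2 = -5 → [7, 4, -3, -5, 5, 2, 1, 5]
i=4: ys[4] = (-5)-5 = -10 → [7, 4, -3, -5, -10, 2, 1, 5]
i=5: ys[5] = (-10)-2 = -12 → [7, 4, -3, -5, -10, -12, 1, 5]
i=6: ys[6] = (-12)-1 = -13 → [7, 4, -3, -5, -10, -12, -13, 5]
i=7: ys[7] = (-13)-5 = -18 → [7, 4, -3, -5, -10, -12, -13, -18]
sum = -50

-50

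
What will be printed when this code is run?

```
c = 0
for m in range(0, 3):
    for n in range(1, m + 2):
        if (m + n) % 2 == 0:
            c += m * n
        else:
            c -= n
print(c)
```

-2

m=0,n=1: odd sum, c = 0-1 = -1
m=1,n=1: even sum, c = (-1)+1 = 0
m=1,n=2: odd sum, c = 0-2 = -2
m=2,n=1: odd sum, c = (-2)-1 = -3
m=2,n=2: even sum, c = (-3)+4 = 1
m=2,n=3: odd sum, c = 1-3 = -2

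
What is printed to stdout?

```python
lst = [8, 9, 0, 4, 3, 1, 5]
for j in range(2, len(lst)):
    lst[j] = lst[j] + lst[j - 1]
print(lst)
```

[8, 9, 9, 13, 16, 17, 22]

j=2: lst[2] = 0+9 = 9 → [8, 9, 9, 4, 3, 1, 5]
j=3: lst[3] = 4+9 = 13 → [8, 9, 9, 13, 3, 1, 5]
j=4: lst[4] = 3+13 = 16 → [8, 9, 9, 13, 16, 1, 5]
j=5: lst[5] = 1+16 = 17 → [8, 9, 9, 13, 16, 17, 5]
j=6: lst[6] = 5+17 = 22 → [8, 9, 9, 13, 16, 17, 22]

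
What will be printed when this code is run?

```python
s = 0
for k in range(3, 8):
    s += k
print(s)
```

k=3: s = 0+3 = 3
k=4: s = 3+4 = 7
k=5: s = 7+5 = 12
k=6: s = 12+6 = 18
k=7: s = 18+7 = 25

25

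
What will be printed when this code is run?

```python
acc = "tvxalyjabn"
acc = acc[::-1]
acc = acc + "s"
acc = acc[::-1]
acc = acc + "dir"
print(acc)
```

stvxalyjabndir

reverse → 'nbajylaxvt'
+ 's' → 'nbajylaxvts'
reverse → 'stvxalyjabn'
+ 'dir' → 'stvxalyjabndir'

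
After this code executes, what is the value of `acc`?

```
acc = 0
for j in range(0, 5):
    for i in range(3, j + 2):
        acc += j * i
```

j=2,i=3: acc = 0+6 = 6
j=3,i=3: acc = 6+9 = 15
j=3,i=4: acc = 15+12 = 27
j=4,i=3: acc = 27+12 = 39
j=4,i=4: acc = 39+16 = 55
j=4,i=5: acc = 55+20 = 75

75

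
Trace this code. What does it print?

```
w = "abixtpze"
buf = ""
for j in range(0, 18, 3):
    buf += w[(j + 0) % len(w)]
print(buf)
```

j=0: add w[0]='a' → 'a'
j=3: add w[3]='x' → 'ax'
j=6: add w[6]='z' → 'axz'
j=9: add w[1]='b' → 'axzb'
j=12: add w[4]='t' → 'axzbt'
j=15: add w[7]='e' → 'axzbte'

axzbte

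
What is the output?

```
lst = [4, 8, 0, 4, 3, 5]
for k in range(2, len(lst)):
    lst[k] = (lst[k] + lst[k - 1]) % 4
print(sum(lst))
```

15

k=2: lst[2] = (0+8)%4 = 0 → [4, 8, 0, 4, 3, 5]
k=3: lst[3] = (4+0)%4 = 0 → [4, 8, 0, 0, 3, 5]
k=4: lst[4] = (3+0)%4 = 3 → [4, 8, 0, 0, 3, 5]
k=5: lst[5] = (5+3)%4 = 0 → [4, 8, 0, 0, 3, 0]
sum = 15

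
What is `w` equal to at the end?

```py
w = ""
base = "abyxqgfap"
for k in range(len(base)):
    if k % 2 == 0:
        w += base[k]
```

'ayqfp'

k=0: add 'a' → 'a'
k=1: skip
k=2: add 'y' → 'ay'
k=3: skip
k=4: add 'q' → 'ayq'
k=5: skip
k=6: add 'f' → 'ayqf'
k=7: skip
k=8: add 'p' → 'ayqfp'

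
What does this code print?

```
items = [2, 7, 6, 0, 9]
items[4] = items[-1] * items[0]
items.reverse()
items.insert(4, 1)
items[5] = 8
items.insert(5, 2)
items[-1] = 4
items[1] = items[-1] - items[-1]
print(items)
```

items[4] = items[-1]*items[0] = 9*2 = 18 → [2, 7, 6, 0, 18]
reverse → [18, 0, 6, 7, 2]
insert 1 at 4 → [18, 0, 6, 7, 1, 2]
items[5] = 8 → [18, 0, 6, 7, 1, 8]
insert 2 at 5 → [18, 0, 6, 7, 1, 2, 8]
items[-1] = 4 → [18, 0, 6, 7, 1, 2, 4]
items[1] = items[-1]-items[-1] = 4-4 = 0 → [18, 0, 6, 7, 1, 2, 4]

[18, 0, 6, 7, 1, 2, 4]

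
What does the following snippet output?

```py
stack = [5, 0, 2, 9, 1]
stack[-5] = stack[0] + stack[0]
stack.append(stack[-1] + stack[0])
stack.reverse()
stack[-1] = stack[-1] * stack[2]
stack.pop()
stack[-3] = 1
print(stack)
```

stack[-5] = stack[0]+stack[0] = 5+5 = 10 → [10, 0, 2, 9, 1]
append stack[-1]+stack[0] = 1+10 = 11 → [10, 0, 2, 9, 1, 11]
reverse → [11, 1, 9, 2, 0, 10]
stack[-1] = stack[-1]*stack[2] = 10*9 = 90 → [11, 1, 9, 2, 0, 90]
pop() removes 90 → [11, 1, 9, 2, 0]
stack[-3] = 1 → [11, 1, 1, 2, 0]

[11, 1, 1, 2, 0]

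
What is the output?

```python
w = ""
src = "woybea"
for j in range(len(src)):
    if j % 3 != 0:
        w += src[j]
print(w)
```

oyea

j=0: skip
j=1: add 'o' → 'o'
j=2: add 'y' → 'oy'
j=3: skip
j=4: add 'e' → 'oye'
j=5: add 'a' → 'oyea'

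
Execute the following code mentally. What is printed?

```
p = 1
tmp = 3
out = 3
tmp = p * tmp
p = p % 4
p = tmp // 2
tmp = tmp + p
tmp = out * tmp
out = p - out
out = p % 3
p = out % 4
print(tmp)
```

12

tmp = 1*3 = 3
p = 1%4 = 1
p = 3//2 = 1
tmp = 3+1 = 4
tmp = 3*4 = 12
out = 1-3 = -2
out = 1%3 = 1
p = 1%4 = 1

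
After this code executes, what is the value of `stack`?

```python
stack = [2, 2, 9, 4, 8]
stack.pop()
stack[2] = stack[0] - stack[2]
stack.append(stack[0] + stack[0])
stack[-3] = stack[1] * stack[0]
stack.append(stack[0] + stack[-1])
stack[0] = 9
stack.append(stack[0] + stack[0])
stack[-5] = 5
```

pop() removes 8 → [2, 2, 9, 4]
stack[2] = stack[0]-stack[2] = 2-9 = -7 → [2, 2, -7, 4]
append stack[0]+stack[0] = 2+2 = 4 → [2, 2, -7, 4, 4]
stack[-3] = stack[1]*stack[0] = 2*2 = 4 → [2, 2, 4, 4, 4]
append stack[0]+stack[-1] = 2+4 = 6 → [2, 2, 4, 4, 4, 6]
stack[0] = 9 → [9, 2, 4, 4, 4, 6]
append stack[0]+stack[0] = 9+9 = 18 → [9, 2, 4, 4, 4, 6, 18]
stack[-5] = 5 → [9, 2, 5, 4, 4, 6, 18]

[9, 2, 5, 4, 4, 6, 18]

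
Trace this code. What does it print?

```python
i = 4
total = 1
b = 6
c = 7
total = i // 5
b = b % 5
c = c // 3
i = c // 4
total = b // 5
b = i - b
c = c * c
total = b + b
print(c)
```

4

total = 4//5 = 0
b = 6%5 = 1
c = 7//3 = 2
i = 2//4 = 0
total = 1//5 = 0
b = 0-1 = -1
c = 2*2 = 4
total = (-1)+(-1) = -2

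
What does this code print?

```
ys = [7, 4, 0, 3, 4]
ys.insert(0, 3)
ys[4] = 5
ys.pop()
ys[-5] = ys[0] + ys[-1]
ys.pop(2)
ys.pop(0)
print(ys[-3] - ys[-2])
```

7

insert 3 at 0 → [3, 7, 4, 0, 3, 4]
ys[4] = 5 → [3, 7, 4, 0, 5, 4]
pop() removes 4 → [3, 7, 4, 0, 5]
ys[-5] = ys[0]+ys[-1] = 3+5 = 8 → [8, 7, 4, 0, 5]
pop(2) removes 4 → [8, 7, 0, 5]
pop(0) removes 8 → [7, 0, 5]
ys[-3]-ys[-2] = 7-0 = 7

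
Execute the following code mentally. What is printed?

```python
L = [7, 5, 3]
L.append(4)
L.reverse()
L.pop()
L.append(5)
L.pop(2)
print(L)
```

append 4 → [7, 5, 3, 4]
reverse → [4, 3, 5, 7]
pop() removes 7 → [4, 3, 5]
append 5 → [4, 3, 5, 5]
pop(2) removes 5 → [4, 3, 5]

[4, 3, 5]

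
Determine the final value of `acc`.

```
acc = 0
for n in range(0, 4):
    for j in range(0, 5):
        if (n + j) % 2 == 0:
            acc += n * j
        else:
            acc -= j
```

n=0,j=0: even sum, acc = 0+0 = 0
n=0,j=1: odd sum, acc = 0-1 = -1
n=0,j=2: even sum, acc = (-1)+0 = -1
n=0,j=3: odd sum, acc = (-1)-3 = -4
n=0,j=4: even sum, acc = (-4)+0 = -4
n=1,j=0: odd sum, acc = (-4)-0 = -4
n=1,j=1: even sum, acc = (-4)+1 = -3
n=1,j=2: odd sum, acc = (-3)-2 = -5
n=1,j=3: even sum, acc = (-5)+3 = -2
n=1,j=4: odd sum, acc = (-2)-4 = -6
n=2,j=0: even sum, acc = (-6)+0 = -6
n=2,j=1: odd sum, acc = (-6)-1 = -7
n=2,j=2: even sum, acc = (-7)+4 = -3
n=2,j=3: odd sum, acc = (-3)-3 = -6
n=2,j=4: even sum, acc = (-6)+8 = 2
n=3,j=0: odd sum, acc = 2-0 = 2
n=3,j=1: even sum, acc = 2+3 = 5
n=3,j=2: odd sum, acc = 5-2 = 3
n=3,j=3: even sum, acc = 3+9 = 12
n=3,j=4: odd sum, acc = 12-4 = 8

8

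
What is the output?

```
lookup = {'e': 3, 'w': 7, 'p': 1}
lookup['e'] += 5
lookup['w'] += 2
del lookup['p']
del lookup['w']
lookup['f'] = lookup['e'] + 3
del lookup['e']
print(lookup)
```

{'f': 11}

lookup['e'] = 3+5 = 8 → {'e': 8, 'w': 7, 'p': 1}
lookup['w'] = 7+2 = 9 → {'e': 8, 'w': 9, 'p': 1}
del 'p' → {'e': 8, 'w': 9}
del 'w' → {'e': 8}
lookup['f'] = lookup['e']+3 = 11 → {'e': 8, 'f': 11}
del 'e' → {'f': 11}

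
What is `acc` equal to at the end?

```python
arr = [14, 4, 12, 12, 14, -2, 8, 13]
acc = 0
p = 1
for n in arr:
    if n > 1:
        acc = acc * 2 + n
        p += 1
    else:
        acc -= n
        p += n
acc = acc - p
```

n=14: >1, acc = 0*2+14 = 14; p=2
n=4: >1, acc = 14*2+4 = 32; p=3
n=12: >1, acc = 32*2+12 = 76; p=4
n=12: >1, acc = 76*2+12 = 164; p=5
n=14: >1, acc = 164*2+14 = 342; p=6
n=-2: not >1, acc = 342-(-2) = 344; p=4
n=8: >1, acc = 344*2+8 = 696; p=5
n=13: >1, acc = 696*2+13 = 1405; p=6
acc-p = 1405-6 = 1399

1399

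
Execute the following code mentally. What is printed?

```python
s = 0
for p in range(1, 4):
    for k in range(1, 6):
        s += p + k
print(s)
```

75

p=1,k=1: s = 0+2 = 2
p=1,k=2: s = 2+3 = 5
p=1,k=3: s = 5+4 = 9
p=1,k=4: s = 9+5 = 14
p=1,k=5: s = 14+6 = 20
p=2,k=1: s = 20+3 = 23
p=2,k=2: s = 23+4 = 27
p=2,k=3: s = 27+5 = 32
p=2,k=4: s = 32+6 = 38
p=2,k=5: s = 38+7 = 45
p=3,k=1: s = 45+4 = 49
p=3,k=2: s = 49+5 = 54
p=3,k=3: s = 54+6 = 60
p=3,k=4: s = 60+7 = 67
p=3,k=5: s = 67+8 = 75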